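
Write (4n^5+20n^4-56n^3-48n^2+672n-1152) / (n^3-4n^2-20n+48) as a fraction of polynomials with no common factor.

(4n^3+12n^2-48n+144)/(n-6)

Euclidean algorithm in ℚ[n]:
  4n^5+20n^4-56n^3-48n^2+672n-1152 = (4n^2+36n+168)(n^3-4n^2-20n+48) + (1152n^2+2304n-9216)
  n^3-4n^2-20n+48 = ((1/1152)n-1/192)(1152n^2+2304n-9216) + (0)
Last nonzero remainder: 1152n^2+2304n-9216. Dividing through by 1152 gives the monic gcd n^2+2n-8.
Cancel n^2+2n-8 from numerator and denominator to get the reduced form.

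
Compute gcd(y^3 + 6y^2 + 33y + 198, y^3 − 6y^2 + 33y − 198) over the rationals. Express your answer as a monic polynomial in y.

y^2 + 33

Repeated division with remainder:
  y^3 + 6y^2 + 33y + 198 = (y^3 − 6y^2 + 33y − 198) + (12y^2 + 396)
  y^3 − 6y^2 + 33y − 198 = ((1/12)y − 1/2)(12y^2 + 396) + (0)
Last nonzero remainder: 12y^2 + 396. Dividing through by 12 gives the monic gcd y^2 + 33.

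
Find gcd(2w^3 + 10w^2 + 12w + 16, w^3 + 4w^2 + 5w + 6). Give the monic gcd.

By polynomial division,
  2w^3 + 10w^2 + 12w + 16 = (2)(w^3 + 4w^2 + 5w + 6) + (2w^2 + 2w + 4)
  w^3 + 4w^2 + 5w + 6 = ((1/2)w + 3/2)(2w^2 + 2w + 4) + (0)
Last nonzero remainder: 2w^2 + 2w + 4. Dividing through by 2 gives the monic gcd w^2 + w + 2.

w^2 + w + 2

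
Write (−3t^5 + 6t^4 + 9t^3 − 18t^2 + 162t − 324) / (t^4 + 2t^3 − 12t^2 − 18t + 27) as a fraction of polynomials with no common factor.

(−3t^3 + 6t^2 − 18t + 36)/(t^2 + 2t − 3)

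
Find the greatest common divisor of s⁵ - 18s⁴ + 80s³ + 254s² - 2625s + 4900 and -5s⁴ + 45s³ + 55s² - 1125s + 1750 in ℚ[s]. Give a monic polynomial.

s³ - 7s² - 25s + 175

Euclidean algorithm in ℚ[s]:
  s⁵ - 18s⁴ + 80s³ + 254s² - 2625s + 4900 = (-(1/5)s + 9/5)(-5s⁴ + 45s³ + 55s² - 1125s + 1750) + (10s³ - 70s² - 250s + 1750)
  -5s⁴ + 45s³ + 55s² - 1125s + 1750 = (-(1/2)s + 1)(10s³ - 70s² - 250s + 1750) + (0)
Last nonzero remainder: 10s³ - 70s² - 250s + 1750. Dividing through by 10 gives the monic gcd s³ - 7s² - 25s + 175.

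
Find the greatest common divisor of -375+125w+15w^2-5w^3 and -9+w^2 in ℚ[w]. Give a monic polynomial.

-3+w

Repeated division with remainder:
  -5w^3+15w^2+125w-375 = (-5w+15)(w^2-9) + (80w-240)
  w^2-9 = ((1/80)w+3/80)(80w-240) + (0)
Last nonzero remainder: 80w-240. Dividing through by 80 gives the monic gcd w-3.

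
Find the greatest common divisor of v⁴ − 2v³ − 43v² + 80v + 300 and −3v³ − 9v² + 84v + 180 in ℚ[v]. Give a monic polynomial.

Apply the Euclidean algorithm:
  v⁴ − 2v³ − 43v² + 80v + 300 = (−(1/3)v + 5/3)(−3v³ − 9v² + 84v + 180) + (0)
Last nonzero remainder: −3v³ − 9v² + 84v + 180. Dividing through by −3 gives the monic gcd v³ + 3v² − 28v − 60.

v³ + 3v² − 28v − 60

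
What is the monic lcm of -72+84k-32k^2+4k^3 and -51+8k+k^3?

-306+303k-91k^2+14k^3-5k^4+k^5

By polynomial division,
  4k^3-32k^2+84k-72 = (4)(k^3+8k-51) + (-32k^2+52k+132)
  k^3+8k-51 = (-(1/32)k-13/256)(-32k^2+52k+132) + ((945/64)k-2835/64)
  -32k^2+52k+132 = (-(2048/945)k-2816/945)((945/64)k-2835/64) + (0)
Last nonzero remainder: (945/64)k-2835/64. Dividing through by 945/64 gives the monic gcd k-3.
Then lcm(f, g) = f·g / gcd(f, g); expanding and making the result monic gives the answer.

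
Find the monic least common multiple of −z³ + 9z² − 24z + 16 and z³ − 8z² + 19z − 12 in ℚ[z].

z⁴ − 12z³ + 51z² − 88z + 48

By polynomial division,
  −z³ + 9z² − 24z + 16 = (−1)(z³ − 8z² + 19z − 12) + (z² − 5z + 4)
  z³ − 8z² + 19z − 12 = (z − 3)(z² − 5z + 4) + (0)
The last nonzero remainder z² − 5z + 4 is already monic.
Then lcm(f, g) = f·g / gcd(f, g); expanding and making the result monic gives the answer.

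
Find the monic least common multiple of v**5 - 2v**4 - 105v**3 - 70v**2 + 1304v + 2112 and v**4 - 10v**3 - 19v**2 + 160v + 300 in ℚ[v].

v**7 - 17v**6 - 25v**5 + 1405v**4 - 2896v**3 - 20948v**2 + 33520v + 105600

Repeated division with remainder:
  v**5 - 2v**4 - 105v**3 - 70v**2 + 1304v + 2112 = (v + 8)(v**4 - 10v**3 - 19v**2 + 160v + 300) + (-6v**3 - 78v**2 - 276v - 288)
  v**4 - 10v**3 - 19v**2 + 160v + 300 = (-(1/6)v + 23/6)(-6v**3 - 78v**2 - 276v - 288) + (234v**2 + 1170v + 1404)
  -6v**3 - 78v**2 - 276v - 288 = (-(1/39)v - 8/39)(234v**2 + 1170v + 1404) + (0)
Last nonzero remainder: 234v**2 + 1170v + 1404. Dividing through by 234 gives the monic gcd v**2 + 5v + 6.
Then lcm(f, g) = f·g / gcd(f, g); expanding and making the result monic gives the answer.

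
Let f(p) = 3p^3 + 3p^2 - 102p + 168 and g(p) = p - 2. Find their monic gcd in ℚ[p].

p - 2

Repeated division with remainder:
  3p^3 + 3p^2 - 102p + 168 = (3p^2 + 9p - 84)(p - 2) + (0)
The last nonzero remainder p - 2 is already monic.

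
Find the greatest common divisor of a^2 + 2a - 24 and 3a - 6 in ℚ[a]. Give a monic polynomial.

1

Apply the Euclidean algorithm:
  a^2 + 2a - 24 = ((1/3)a + 4/3)(3a - 6) + (-16)
  3a - 6 = (-(3/16)a + 3/8)(-16) + (0)
The last nonzero remainder is the constant -16, so the polynomials are coprime and gcd = 1.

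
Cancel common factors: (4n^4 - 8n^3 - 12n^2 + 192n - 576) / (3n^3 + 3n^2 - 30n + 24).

Apply the Euclidean algorithm:
  4n^4 - 8n^3 - 12n^2 + 192n - 576 = ((4/3)n - 4)(3n^3 + 3n^2 - 30n + 24) + (40n^2 + 40n - 480)
  3n^3 + 3n^2 - 30n + 24 = ((3/40)n)(40n^2 + 40n - 480) + (6n + 24)
  40n^2 + 40n - 480 = ((20/3)n - 20)(6n + 24) + (0)
Last nonzero remainder: 6n + 24. Dividing through by 6 gives the monic gcd n + 4.
Cancel n + 4 from numerator and denominator to get the reduced form.

(4n^3 - 24n^2 + 84n - 144)/(3n^2 - 9n + 6)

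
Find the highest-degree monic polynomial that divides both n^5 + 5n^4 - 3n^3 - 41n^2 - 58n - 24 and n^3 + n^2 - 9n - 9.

By polynomial division,
  n^5 + 5n^4 - 3n^3 - 41n^2 - 58n - 24 = (n^2 + 4n + 2)(n^3 + n^2 - 9n - 9) + (2n^2 - 4n - 6)
  n^3 + n^2 - 9n - 9 = ((1/2)n + 3/2)(2n^2 - 4n - 6) + (0)
Last nonzero remainder: 2n^2 - 4n - 6. Dividing through by 2 gives the monic gcd n^2 - 2n - 3.

n^2 - 2n - 3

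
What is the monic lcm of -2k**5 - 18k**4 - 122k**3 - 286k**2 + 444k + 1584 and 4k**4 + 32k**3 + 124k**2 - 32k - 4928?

Repeated division with remainder:
  -2k**5 - 18k**4 - 122k**3 - 286k**2 + 444k + 1584 = (-(1/2)k - 1/2)(4k**4 + 32k**3 + 124k**2 - 32k - 4928) + (-44k**3 - 240k**2 - 2036k - 880)
  4k**4 + 32k**3 + 124k**2 - 32k - 4928 = (-(1/11)k - 28/121)(-44k**3 - 240k**2 - 2036k - 880) + (-(14112/121)k**2 - (70560/121)k - 56448/11)
  -44k**3 - 240k**2 - 2036k - 880 = ((1331/3528)k + 605/3528)(-(14112/121)k**2 - (70560/121)k - 56448/11) + (0)
Last nonzero remainder: -(14112/121)k**2 - (70560/121)k - 56448/11. Dividing through by -14112/121 gives the monic gcd k**2 + 5k + 44.
Then lcm(f, g) = f·g / gcd(f, g); expanding and making the result monic gives the answer.

k**7 + 12k**6 + 60k**5 + 74k**4 - 1501k**3 - 5462k**2 + 3840k + 22176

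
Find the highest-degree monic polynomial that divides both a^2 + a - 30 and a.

1

Euclidean algorithm in ℚ[a]:
  a^2 + a - 30 = (a + 1)(a) + (-30)
  a = (-(1/30)a)(-30) + (0)
The last nonzero remainder is the constant -30, so the polynomials are coprime and gcd = 1.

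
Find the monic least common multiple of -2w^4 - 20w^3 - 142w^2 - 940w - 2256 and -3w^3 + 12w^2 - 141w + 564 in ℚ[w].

w^5 + 6w^4 + 31w^3 + 186w^2 - 752w - 4512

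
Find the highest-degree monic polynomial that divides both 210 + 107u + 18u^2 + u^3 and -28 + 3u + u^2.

7 + u

Repeated division with remainder:
  u^3 + 18u^2 + 107u + 210 = (u + 15)(u^2 + 3u - 28) + (90u + 630)
  u^2 + 3u - 28 = ((1/90)u - 2/45)(90u + 630) + (0)
Last nonzero remainder: 90u + 630. Dividing through by 90 gives the monic gcd u + 7.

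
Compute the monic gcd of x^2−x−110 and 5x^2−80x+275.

x−11

By polynomial division,
  x^2−x−110 = (1/5)(5x^2−80x+275) + (15x−165)
  5x^2−80x+275 = ((1/3)x−5/3)(15x−165) + (0)
Last nonzero remainder: 15x−165. Dividing through by 15 gives the monic gcd x−11.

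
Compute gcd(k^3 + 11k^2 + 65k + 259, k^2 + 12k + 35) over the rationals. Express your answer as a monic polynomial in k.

Apply the Euclidean algorithm:
  k^3 + 11k^2 + 65k + 259 = (k - 1)(k^2 + 12k + 35) + (42k + 294)
  k^2 + 12k + 35 = ((1/42)k + 5/42)(42k + 294) + (0)
Last nonzero remainder: 42k + 294. Dividing through by 42 gives the monic gcd k + 7.

k + 7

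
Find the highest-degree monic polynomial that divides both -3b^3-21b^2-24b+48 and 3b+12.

Apply the Euclidean algorithm:
  -3b^3-21b^2-24b+48 = (-b^2-3b+4)(3b+12) + (0)
Last nonzero remainder: 3b+12. Dividing through by 3 gives the monic gcd b+4.

b+4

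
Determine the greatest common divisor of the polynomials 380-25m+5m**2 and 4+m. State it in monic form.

By polynomial division,
  5m**2-25m+380 = (5m-45)(m+4) + (560)
  m+4 = ((1/560)m+1/140)(560) + (0)
The last nonzero remainder is the constant 560, so the polynomials are coprime and gcd = 1.

1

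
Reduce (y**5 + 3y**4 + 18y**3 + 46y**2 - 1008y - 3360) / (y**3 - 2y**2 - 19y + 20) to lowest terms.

(y**3 + 4y**2 + 42y + 168)/(y - 1)

By polynomial division,
  y**5 + 3y**4 + 18y**3 + 46y**2 - 1008y - 3360 = (y**2 + 5y + 47)(y**3 - 2y**2 - 19y + 20) + (215y**2 - 215y - 4300)
  y**3 - 2y**2 - 19y + 20 = ((1/215)y - 1/215)(215y**2 - 215y - 4300) + (0)
Last nonzero remainder: 215y**2 - 215y - 4300. Dividing through by 215 gives the monic gcd y**2 - y - 20.
Cancel y**2 - y - 20 from numerator and denominator to get the reduced form.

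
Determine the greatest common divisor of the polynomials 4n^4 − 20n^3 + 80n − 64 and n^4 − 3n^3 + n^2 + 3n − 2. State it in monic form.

n^2 − 3n + 2

By polynomial division,
  4n^4 − 20n^3 + 80n − 64 = (4)(n^4 − 3n^3 + n^2 + 3n − 2) + (−8n^3 − 4n^2 + 68n − 56)
  n^4 − 3n^3 + n^2 + 3n − 2 = (−(1/8)n + 7/16)(−8n^3 − 4n^2 + 68n − 56) + ((45/4)n^2 − (135/4)n + 45/2)
  −8n^3 − 4n^2 + 68n − 56 = (−(32/45)n − 112/45)((45/4)n^2 − (135/4)n + 45/2) + (0)
Last nonzero remainder: (45/4)n^2 − (135/4)n + 45/2. Dividing through by 45/4 gives the monic gcd n^2 − 3n + 2.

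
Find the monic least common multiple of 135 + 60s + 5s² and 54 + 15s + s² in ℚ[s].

162 + 99s + 18s² + s³

By polynomial division,
  5s² + 60s + 135 = (5)(s² + 15s + 54) + (−15s − 135)
  s² + 15s + 54 = (−(1/15)s − 2/5)(−15s − 135) + (0)
Last nonzero remainder: −15s − 135. Dividing through by −15 gives the monic gcd s + 9.
Then lcm(f, g) = f·g / gcd(f, g); expanding and making the result monic gives the answer.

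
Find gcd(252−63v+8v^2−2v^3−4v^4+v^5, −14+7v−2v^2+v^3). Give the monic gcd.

7+v^2

Euclidean algorithm in ℚ[v]:
  v^5−4v^4−2v^3+8v^2−63v+252 = (v^2−2v−13)(v^3−2v^2+7v−14) + (10v^2+70)
  v^3−2v^2+7v−14 = ((1/10)v−1/5)(10v^2+70) + (0)
Last nonzero remainder: 10v^2+70. Dividing through by 10 gives the monic gcd v^2+7.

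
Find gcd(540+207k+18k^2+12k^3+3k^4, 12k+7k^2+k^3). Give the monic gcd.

By polynomial division,
  3k^4+12k^3+18k^2+207k+540 = (3k-9)(k^3+7k^2+12k) + (45k^2+315k+540)
  k^3+7k^2+12k = ((1/45)k)(45k^2+315k+540) + (0)
Last nonzero remainder: 45k^2+315k+540. Dividing through by 45 gives the monic gcd k^2+7k+12.

12+7k+k^2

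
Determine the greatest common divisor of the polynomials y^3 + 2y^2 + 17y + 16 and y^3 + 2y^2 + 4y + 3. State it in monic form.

Apply the Euclidean algorithm:
  y^3 + 2y^2 + 17y + 16 = (y^3 + 2y^2 + 4y + 3) + (13y + 13)
  y^3 + 2y^2 + 4y + 3 = ((1/13)y^2 + (1/13)y + 3/13)(13y + 13) + (0)
Last nonzero remainder: 13y + 13. Dividing through by 13 gives the monic gcd y + 1.

y + 1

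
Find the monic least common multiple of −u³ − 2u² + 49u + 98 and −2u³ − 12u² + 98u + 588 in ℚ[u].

By polynomial division,
  −u³ − 2u² + 49u + 98 = (1/2)(−2u³ − 12u² + 98u + 588) + (4u² − 196)
  −2u³ − 12u² + 98u + 588 = (−(1/2)u − 3)(4u² − 196) + (0)
Last nonzero remainder: 4u² − 196. Dividing through by 4 gives the monic gcd u² − 49.
Then lcm(f, g) = f·g / gcd(f, g); expanding and making the result monic gives the answer.

u⁴ + 8u³ − 37u² − 392u − 588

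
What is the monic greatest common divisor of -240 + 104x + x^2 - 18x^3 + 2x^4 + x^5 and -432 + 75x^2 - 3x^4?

Apply the Euclidean algorithm:
  x^5 + 2x^4 - 18x^3 + x^2 + 104x - 240 = (-(1/3)x - 2/3)(-3x^4 + 75x^2 - 432) + (7x^3 + 51x^2 - 40x - 528)
  -3x^4 + 75x^2 - 432 = (-(3/7)x + 153/49)(7x^3 + 51x^2 - 40x - 528) + (-(4968/49)x^2 - (4968/49)x + 59616/49)
  7x^3 + 51x^2 - 40x - 528 = (-(343/4968)x - 539/1242)(-(4968/49)x^2 - (4968/49)x + 59616/49) + (0)
Last nonzero remainder: -(4968/49)x^2 - (4968/49)x + 59616/49. Dividing through by -4968/49 gives the monic gcd x^2 + x - 12.

-12 + x + x^2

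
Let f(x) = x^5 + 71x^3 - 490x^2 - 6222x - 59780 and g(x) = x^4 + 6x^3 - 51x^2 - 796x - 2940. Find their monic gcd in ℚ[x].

x^3 - 51x - 490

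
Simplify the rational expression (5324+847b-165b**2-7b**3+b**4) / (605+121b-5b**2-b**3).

(44+7b-b**2)/(5+b)

Repeated division with remainder:
  b**4-7b**3-165b**2+847b+5324 = (-b+12)(-b**3-5b**2+121b+605) + (16b**2-1936)
  -b**3-5b**2+121b+605 = (-(1/16)b-5/16)(16b**2-1936) + (0)
Last nonzero remainder: 16b**2-1936. Dividing through by 16 gives the monic gcd b**2-121.
Cancel b**2-121 from numerator and denominator to get the reduced form.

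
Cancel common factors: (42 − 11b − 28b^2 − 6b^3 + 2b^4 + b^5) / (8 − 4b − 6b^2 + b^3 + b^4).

Repeated division with remainder:
  b^5 + 2b^4 − 6b^3 − 28b^2 − 11b + 42 = (b + 1)(b^4 + b^3 − 6b^2 − 4b + 8) + (−b^3 − 18b^2 − 15b + 34)
  b^4 + b^3 − 6b^2 − 4b + 8 = (−b + 17)(−b^3 − 18b^2 − 15b + 34) + (285b^2 + 285b − 570)
  −b^3 − 18b^2 − 15b + 34 = (−(1/285)b − 17/285)(285b^2 + 285b − 570) + (0)
Last nonzero remainder: 285b^2 + 285b − 570. Dividing through by 285 gives the monic gcd b^2 + b − 2.
Cancel b^2 + b − 2 from numerator and denominator to get the reduced form.

(−21 − 5b + b^2 + b^3)/(−4 + b^2)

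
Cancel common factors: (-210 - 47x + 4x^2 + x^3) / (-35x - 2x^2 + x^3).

(6 + x)/(x)

Repeated division with remainder:
  x^3 + 4x^2 - 47x - 210 = (x^3 - 2x^2 - 35x) + (6x^2 - 12x - 210)
  x^3 - 2x^2 - 35x = ((1/6)x)(6x^2 - 12x - 210) + (0)
Last nonzero remainder: 6x^2 - 12x - 210. Dividing through by 6 gives the monic gcd x^2 - 2x - 35.
Cancel x^2 - 2x - 35 from numerator and denominator to get the reduced form.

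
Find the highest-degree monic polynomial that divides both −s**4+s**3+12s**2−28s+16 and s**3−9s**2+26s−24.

s−2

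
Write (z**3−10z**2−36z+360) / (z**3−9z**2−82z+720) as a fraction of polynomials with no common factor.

(z**2−36)/(z**2+z−72)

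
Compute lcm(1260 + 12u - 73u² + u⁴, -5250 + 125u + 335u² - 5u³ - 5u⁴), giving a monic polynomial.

By polynomial division,
  u⁴ - 73u² + 12u + 1260 = (-1/5)(-5u⁴ - 5u³ + 335u² + 125u - 5250) + (-u³ - 6u² + 37u + 210)
  -5u⁴ - 5u³ + 335u² + 125u - 5250 = (5u - 25)(-u³ - 6u² + 37u + 210) + (0)
Last nonzero remainder: -u³ - 6u² + 37u + 210. Dividing through by -1 gives the monic gcd u³ + 6u² - 37u - 210.
Then lcm(f, g) = f·g / gcd(f, g); expanding and making the result monic gives the answer.

-6300 + 1200u + 377u² - 73u³ - 5u⁴ + u⁵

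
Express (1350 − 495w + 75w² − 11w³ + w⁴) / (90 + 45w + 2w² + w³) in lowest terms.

(30 − 11w + w²)/(2 + w)

Repeated division with remainder:
  w⁴ − 11w³ + 75w² − 495w + 1350 = (w − 13)(w³ + 2w² + 45w + 90) + (56w² + 2520)
  w³ + 2w² + 45w + 90 = ((1/56)w + 1/28)(56w² + 2520) + (0)
Last nonzero remainder: 56w² + 2520. Dividing through by 56 gives the monic gcd w² + 45.
Cancel w² + 45 from numerator and denominator to get the reduced form.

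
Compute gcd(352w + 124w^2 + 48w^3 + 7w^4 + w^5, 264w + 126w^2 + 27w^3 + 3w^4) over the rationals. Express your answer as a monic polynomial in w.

22w + 5w^2 + w^3

Euclidean algorithm in ℚ[w]:
  w^5 + 7w^4 + 48w^3 + 124w^2 + 352w = ((1/3)w - 2/3)(3w^4 + 27w^3 + 126w^2 + 264w) + (24w^3 + 120w^2 + 528w)
  3w^4 + 27w^3 + 126w^2 + 264w = ((1/8)w + 1/2)(24w^3 + 120w^2 + 528w) + (0)
Last nonzero remainder: 24w^3 + 120w^2 + 528w. Dividing through by 24 gives the monic gcd w^3 + 5w^2 + 22w.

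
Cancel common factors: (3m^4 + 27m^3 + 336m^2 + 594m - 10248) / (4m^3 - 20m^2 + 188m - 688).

Repeated division with remainder:
  3m^4 + 27m^3 + 336m^2 + 594m - 10248 = ((3/4)m + 21/2)(4m^3 - 20m^2 + 188m - 688) + (405m^2 - 864m - 3024)
  4m^3 - 20m^2 + 188m - 688 = ((4/405)m - 172/6075)(405m^2 - 864m - 3024) + ((43516/225)m - 174064/225)
  405m^2 - 864m - 3024 = ((91125/43516)m + 42525/10879)((43516/225)m - 174064/225) + (0)
Last nonzero remainder: (43516/225)m - 174064/225. Dividing through by 43516/225 gives the monic gcd m - 4.
Cancel m - 4 from numerator and denominator to get the reduced form.

(3m^3 + 39m^2 + 492m + 2562)/(4m^2 - 4m + 172)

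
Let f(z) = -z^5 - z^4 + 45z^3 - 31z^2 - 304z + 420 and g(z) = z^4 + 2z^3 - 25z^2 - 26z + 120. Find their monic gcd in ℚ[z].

z^2 + z - 6

By polynomial division,
  -z^5 - z^4 + 45z^3 - 31z^2 - 304z + 420 = (-z + 1)(z^4 + 2z^3 - 25z^2 - 26z + 120) + (18z^3 - 32z^2 - 158z + 300)
  z^4 + 2z^3 - 25z^2 - 26z + 120 = ((1/18)z + 17/81)(18z^3 - 32z^2 - 158z + 300) + (-(770/81)z^2 - (770/81)z + 1540/27)
  18z^3 - 32z^2 - 158z + 300 = (-(729/385)z + 405/77)(-(770/81)z^2 - (770/81)z + 1540/27) + (0)
Last nonzero remainder: -(770/81)z^2 - (770/81)z + 1540/27. Dividing through by -770/81 gives the monic gcd z^2 + z - 6.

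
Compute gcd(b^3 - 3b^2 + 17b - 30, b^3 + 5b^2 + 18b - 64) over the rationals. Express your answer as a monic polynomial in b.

Apply the Euclidean algorithm:
  b^3 - 3b^2 + 17b - 30 = (b^3 + 5b^2 + 18b - 64) + (-8b^2 - b + 34)
  b^3 + 5b^2 + 18b - 64 = (-(1/8)b - 39/64)(-8b^2 - b + 34) + ((1385/64)b - 1385/32)
  -8b^2 - b + 34 = (-(512/1385)b - 1088/1385)((1385/64)b - 1385/32) + (0)
Last nonzero remainder: (1385/64)b - 1385/32. Dividing through by 1385/64 gives the monic gcd b - 2.

b - 2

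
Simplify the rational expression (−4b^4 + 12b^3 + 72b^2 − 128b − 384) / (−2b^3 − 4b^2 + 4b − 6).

(2b^3 − 12b^2 + 64)/(b^2 − b + 1)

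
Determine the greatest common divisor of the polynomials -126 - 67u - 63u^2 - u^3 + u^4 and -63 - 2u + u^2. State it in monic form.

Apply the Euclidean algorithm:
  u^4 - u^3 - 63u^2 - 67u - 126 = (u^2 + u + 2)(u^2 - 2u - 63) + (0)
The last nonzero remainder u^2 - 2u - 63 is already monic.

-63 - 2u + u^2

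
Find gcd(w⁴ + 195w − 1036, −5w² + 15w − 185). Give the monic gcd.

w² − 3w + 37

Apply the Euclidean algorithm:
  w⁴ + 195w − 1036 = (−(1/5)w² − (3/5)w + 28/5)(−5w² + 15w − 185) + (0)
Last nonzero remainder: −5w² + 15w − 185. Dividing through by −5 gives the monic gcd w² − 3w + 37.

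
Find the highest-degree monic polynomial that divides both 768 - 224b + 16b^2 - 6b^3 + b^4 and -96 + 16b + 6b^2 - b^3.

Apply the Euclidean algorithm:
  b^4 - 6b^3 + 16b^2 - 224b + 768 = (-b)(-b^3 + 6b^2 + 16b - 96) + (32b^2 - 320b + 768)
  -b^3 + 6b^2 + 16b - 96 = (-(1/32)b - 1/8)(32b^2 - 320b + 768) + (0)
Last nonzero remainder: 32b^2 - 320b + 768. Dividing through by 32 gives the monic gcd b^2 - 10b + 24.

24 - 10b + b^2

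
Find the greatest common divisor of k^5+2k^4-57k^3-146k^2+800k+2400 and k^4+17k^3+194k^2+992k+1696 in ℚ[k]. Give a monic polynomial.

k^2+8k+16

Apply the Euclidean algorithm:
  k^5+2k^4-57k^3-146k^2+800k+2400 = (k-15)(k^4+17k^3+194k^2+992k+1696) + (4k^3+1772k^2+13984k+27840)
  k^4+17k^3+194k^2+992k+1696 = ((1/4)k-213/2)(4k^3+1772k^2+13984k+27840) + (185416k^2+1483328k+2966656)
  4k^3+1772k^2+13984k+27840 = ((1/46354)k+435/46354)(185416k^2+1483328k+2966656) + (0)
Last nonzero remainder: 185416k^2+1483328k+2966656. Dividing through by 185416 gives the monic gcd k^2+8k+16.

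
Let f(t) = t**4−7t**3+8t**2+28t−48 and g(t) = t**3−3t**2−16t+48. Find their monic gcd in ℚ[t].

t**2−7t+12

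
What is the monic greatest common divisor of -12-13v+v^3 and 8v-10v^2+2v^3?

-4+v

Repeated division with remainder:
  v^3-13v-12 = (1/2)(2v^3-10v^2+8v) + (5v^2-17v-12)
  2v^3-10v^2+8v = ((2/5)v-16/25)(5v^2-17v-12) + ((48/25)v-192/25)
  5v^2-17v-12 = ((125/48)v+25/16)((48/25)v-192/25) + (0)
Last nonzero remainder: (48/25)v-192/25. Dividing through by 48/25 gives the monic gcd v-4.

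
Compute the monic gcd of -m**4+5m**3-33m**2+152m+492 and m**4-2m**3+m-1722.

m**2-m+41

Repeated division with remainder:
  -m**4+5m**3-33m**2+152m+492 = (-1)(m**4-2m**3+m-1722) + (3m**3-33m**2+153m-1230)
  m**4-2m**3+m-1722 = ((1/3)m+3)(3m**3-33m**2+153m-1230) + (48m**2-48m+1968)
  3m**3-33m**2+153m-1230 = ((1/16)m-5/8)(48m**2-48m+1968) + (0)
Last nonzero remainder: 48m**2-48m+1968. Dividing through by 48 gives the monic gcd m**2-m+41.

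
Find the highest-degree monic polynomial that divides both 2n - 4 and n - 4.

1

Repeated division with remainder:
  2n - 4 = (2)(n - 4) + (4)
  n - 4 = ((1/4)n - 1)(4) + (0)
The last nonzero remainder is the constant 4, so the polynomials are coprime and gcd = 1.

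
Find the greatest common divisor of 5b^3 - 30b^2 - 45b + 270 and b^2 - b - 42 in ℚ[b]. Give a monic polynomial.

1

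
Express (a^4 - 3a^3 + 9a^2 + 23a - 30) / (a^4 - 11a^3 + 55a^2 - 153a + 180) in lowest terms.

By polynomial division,
  a^4 - 3a^3 + 9a^2 + 23a - 30 = (a^4 - 11a^3 + 55a^2 - 153a + 180) + (8a^3 - 46a^2 + 176a - 210)
  a^4 - 11a^3 + 55a^2 - 153a + 180 = ((1/8)a - 21/32)(8a^3 - 46a^2 + 176a - 210) + ((45/16)a^2 - (45/4)a + 675/16)
  8a^3 - 46a^2 + 176a - 210 = ((128/45)a - 224/45)((45/16)a^2 - (45/4)a + 675/16) + (0)
Last nonzero remainder: (45/16)a^2 - (45/4)a + 675/16. Dividing through by 45/16 gives the monic gcd a^2 - 4a + 15.
Cancel a^2 - 4a + 15 from numerator and denominator to get the reduced form.

(a^2 + a - 2)/(a^2 - 7a + 12)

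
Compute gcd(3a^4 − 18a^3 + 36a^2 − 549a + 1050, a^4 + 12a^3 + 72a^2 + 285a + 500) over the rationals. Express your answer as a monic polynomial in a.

Apply the Euclidean algorithm:
  3a^4 − 18a^3 + 36a^2 − 549a + 1050 = (3)(a^4 + 12a^3 + 72a^2 + 285a + 500) + (−54a^3 − 180a^2 − 1404a − 450)
  a^4 + 12a^3 + 72a^2 + 285a + 500 = (−(1/54)a − 13/81)(−54a^3 − 180a^2 − 1404a − 450) + ((154/9)a^2 + (154/3)a + 3850/9)
  −54a^3 − 180a^2 − 1404a − 450 = (−(243/77)a − 81/77)((154/9)a^2 + (154/3)a + 3850/9) + (0)
Last nonzero remainder: (154/9)a^2 + (154/3)a + 3850/9. Dividing through by 154/9 gives the monic gcd a^2 + 3a + 25.

a^2 + 3a + 25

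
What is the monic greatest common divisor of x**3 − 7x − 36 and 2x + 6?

By polynomial division,
  x**3 − 7x − 36 = ((1/2)x**2 − (3/2)x + 1)(2x + 6) + (−42)
  2x + 6 = (−(1/21)x − 1/7)(−42) + (0)
The last nonzero remainder is the constant −42, so the polynomials are coprime and gcd = 1.

1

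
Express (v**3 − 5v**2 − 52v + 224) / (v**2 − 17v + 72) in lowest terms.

(v**2 + 3v − 28)/(v − 9)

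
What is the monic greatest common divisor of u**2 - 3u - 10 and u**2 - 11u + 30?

Euclidean algorithm in ℚ[u]:
  u**2 - 3u - 10 = (u**2 - 11u + 30) + (8u - 40)
  u**2 - 11u + 30 = ((1/8)u - 3/4)(8u - 40) + (0)
Last nonzero remainder: 8u - 40. Dividing through by 8 gives the monic gcd u - 5.

u - 5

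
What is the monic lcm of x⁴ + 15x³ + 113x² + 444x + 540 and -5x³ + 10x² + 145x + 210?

x⁶ + 11x⁵ + 32x⁴ - 323x³ - 3609x² - 11484x - 11340

Apply the Euclidean algorithm:
  x⁴ + 15x³ + 113x² + 444x + 540 = (-(1/5)x - 17/5)(-5x³ + 10x² + 145x + 210) + (176x² + 979x + 1254)
  -5x³ + 10x² + 145x + 210 = (-(5/176)x + 55/256)(176x² + 979x + 1254) + (-(7605/256)x - 7605/128)
  176x² + 979x + 1254 = (-(45056/7605)x - 53504/2535)(-(7605/256)x - 7605/128) + (0)
Last nonzero remainder: -(7605/256)x - 7605/128. Dividing through by -7605/256 gives the monic gcd x + 2.
Then lcm(f, g) = f·g / gcd(f, g); expanding and making the result monic gives the answer.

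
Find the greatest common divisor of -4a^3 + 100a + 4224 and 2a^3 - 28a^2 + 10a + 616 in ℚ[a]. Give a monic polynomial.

Repeated division with remainder:
  -4a^3 + 100a + 4224 = (-2)(2a^3 - 28a^2 + 10a + 616) + (-56a^2 + 120a + 5456)
  2a^3 - 28a^2 + 10a + 616 = (-(1/28)a + 83/196)(-56a^2 + 120a + 5456) + ((7548/49)a - 83028/49)
  -56a^2 + 120a + 5456 = (-(686/1887)a - 6076/1887)((7548/49)a - 83028/49) + (0)
Last nonzero remainder: (7548/49)a - 83028/49. Dividing through by 7548/49 gives the monic gcd a - 11.

a - 11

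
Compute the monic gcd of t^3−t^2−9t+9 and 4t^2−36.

t^2−9

Euclidean algorithm in ℚ[t]:
  t^3−t^2−9t+9 = ((1/4)t−1/4)(4t^2−36) + (0)
Last nonzero remainder: 4t^2−36. Dividing through by 4 gives the monic gcd t^2−9.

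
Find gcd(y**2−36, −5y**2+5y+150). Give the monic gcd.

Euclidean algorithm in ℚ[y]:
  y**2−36 = (−1/5)(−5y**2+5y+150) + (y−6)
  −5y**2+5y+150 = (−5y−25)(y−6) + (0)
The last nonzero remainder y−6 is already monic.

y−6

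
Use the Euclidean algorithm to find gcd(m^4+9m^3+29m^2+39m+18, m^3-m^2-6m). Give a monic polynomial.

m+2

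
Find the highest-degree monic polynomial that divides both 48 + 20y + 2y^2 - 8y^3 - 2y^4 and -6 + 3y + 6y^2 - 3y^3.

-2 + y

By polynomial division,
  -2y^4 - 8y^3 + 2y^2 + 20y + 48 = ((2/3)y + 4)(-3y^3 + 6y^2 + 3y - 6) + (-24y^2 + 12y + 72)
  -3y^3 + 6y^2 + 3y - 6 = ((1/8)y - 3/16)(-24y^2 + 12y + 72) + (-(15/4)y + 15/2)
  -24y^2 + 12y + 72 = ((32/5)y + 48/5)(-(15/4)y + 15/2) + (0)
Last nonzero remainder: -(15/4)y + 15/2. Dividing through by -15/4 gives the monic gcd y - 2.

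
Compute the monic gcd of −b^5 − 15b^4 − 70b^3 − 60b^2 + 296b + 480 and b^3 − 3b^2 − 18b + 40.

By polynomial division,
  −b^5 − 15b^4 − 70b^3 − 60b^2 + 296b + 480 = (−b^2 − 18b − 142)(b^3 − 3b^2 − 18b + 40) + (−770b^2 − 1540b + 6160)
  b^3 − 3b^2 − 18b + 40 = (−(1/770)b + 1/154)(−770b^2 − 1540b + 6160) + (0)
Last nonzero remainder: −770b^2 − 1540b + 6160. Dividing through by −770 gives the monic gcd b^2 + 2b − 8.

b^2 + 2b − 8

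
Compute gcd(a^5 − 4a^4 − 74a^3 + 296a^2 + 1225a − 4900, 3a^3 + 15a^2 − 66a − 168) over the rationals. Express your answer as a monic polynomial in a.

a^2 + 3a − 28

Apply the Euclidean algorithm:
  a^5 − 4a^4 − 74a^3 + 296a^2 + 1225a − 4900 = ((1/3)a^2 − 3a − 7/3)(3a^3 + 15a^2 − 66a − 168) + (189a^2 + 567a − 5292)
  3a^3 + 15a^2 − 66a − 168 = ((1/63)a + 2/63)(189a^2 + 567a − 5292) + (0)
Last nonzero remainder: 189a^2 + 567a − 5292. Dividing through by 189 gives the monic gcd a^2 + 3a − 28.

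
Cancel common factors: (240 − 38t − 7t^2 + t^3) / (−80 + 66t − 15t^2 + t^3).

Repeated division with remainder:
  t^3 − 7t^2 − 38t + 240 = (t^3 − 15t^2 + 66t − 80) + (8t^2 − 104t + 320)
  t^3 − 15t^2 + 66t − 80 = ((1/8)t − 1/4)(8t^2 − 104t + 320) + (0)
Last nonzero remainder: 8t^2 − 104t + 320. Dividing through by 8 gives the monic gcd t^2 − 13t + 40.
Cancel t^2 − 13t + 40 from numerator and denominator to get the reduced form.

(6 + t)/(−2 + t)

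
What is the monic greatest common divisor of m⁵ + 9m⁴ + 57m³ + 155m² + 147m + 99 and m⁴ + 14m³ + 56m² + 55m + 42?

Repeated division with remainder:
  m⁵ + 9m⁴ + 57m³ + 155m² + 147m + 99 = (m - 5)(m⁴ + 14m³ + 56m² + 55m + 42) + (71m³ + 380m² + 380m + 309)
  m⁴ + 14m³ + 56m² + 55m + 42 = ((1/71)m + 614/5041)(71m³ + 380m² + 380m + 309) + ((21996/5041)m² + (21996/5041)m + 21996/5041)
  71m³ + 380m² + 380m + 309 = ((357911/21996)m + 519223/7332)((21996/5041)m² + (21996/5041)m + 21996/5041) + (0)
Last nonzero remainder: (21996/5041)m² + (21996/5041)m + 21996/5041. Dividing through by 21996/5041 gives the monic gcd m² + m + 1.

m² + m + 1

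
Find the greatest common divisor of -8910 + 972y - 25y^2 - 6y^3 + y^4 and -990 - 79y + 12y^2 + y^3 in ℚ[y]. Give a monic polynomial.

By polynomial division,
  y^4 - 6y^3 - 25y^2 + 972y - 8910 = (y - 18)(y^3 + 12y^2 - 79y - 990) + (270y^2 + 540y - 26730)
  y^3 + 12y^2 - 79y - 990 = ((1/270)y + 1/27)(270y^2 + 540y - 26730) + (0)
Last nonzero remainder: 270y^2 + 540y - 26730. Dividing through by 270 gives the monic gcd y^2 + 2y - 99.

-99 + 2y + y^2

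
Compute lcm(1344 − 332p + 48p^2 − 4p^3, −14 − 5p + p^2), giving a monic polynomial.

−672 − 170p + 59p^2 − 10p^3 + p^4

Repeated division with remainder:
  −4p^3 + 48p^2 − 332p + 1344 = (−4p + 28)(p^2 − 5p − 14) + (−248p + 1736)
  p^2 − 5p − 14 = (−(1/248)p − 1/124)(−248p + 1736) + (0)
Last nonzero remainder: −248p + 1736. Dividing through by −248 gives the monic gcd p − 7.
Then lcm(f, g) = f·g / gcd(f, g); expanding and making the result monic gives the answer.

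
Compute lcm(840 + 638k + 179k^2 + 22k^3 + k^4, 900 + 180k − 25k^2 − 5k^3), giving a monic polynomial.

−5040 − 2988k − 436k^2 + 47k^3 + 16k^4 + k^5

Apply the Euclidean algorithm:
  k^4 + 22k^3 + 179k^2 + 638k + 840 = (−(1/5)k − 17/5)(−5k^3 − 25k^2 + 180k + 900) + (130k^2 + 1430k + 3900)
  −5k^3 − 25k^2 + 180k + 900 = (−(1/26)k + 3/13)(130k^2 + 1430k + 3900) + (0)
Last nonzero remainder: 130k^2 + 1430k + 3900. Dividing through by 130 gives the monic gcd k^2 + 11k + 30.
Then lcm(f, g) = f·g / gcd(f, g); expanding and making the result monic gives the answer.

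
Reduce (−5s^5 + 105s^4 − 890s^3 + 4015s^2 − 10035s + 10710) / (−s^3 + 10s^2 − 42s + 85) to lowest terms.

Apply the Euclidean algorithm:
  −5s^5 + 105s^4 − 890s^3 + 4015s^2 − 10035s + 10710 = (5s^2 − 55s + 130)(−s^3 + 10s^2 − 42s + 85) + (−20s^2 + 100s − 340)
  −s^3 + 10s^2 − 42s + 85 = ((1/20)s − 1/4)(−20s^2 + 100s − 340) + (0)
Last nonzero remainder: −20s^2 + 100s − 340. Dividing through by −20 gives the monic gcd s^2 − 5s + 17.
Cancel s^2 − 5s + 17 from numerator and denominator to get the reduced form.

(5s^3 − 80s^2 + 405s − 630)/(s − 5)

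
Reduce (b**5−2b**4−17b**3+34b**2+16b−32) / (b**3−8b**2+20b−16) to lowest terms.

(b**3+4b**2−b−4)/(b−2)

By polynomial division,
  b**5−2b**4−17b**3+34b**2+16b−32 = (b**2+6b+11)(b**3−8b**2+20b−16) + (18b**2−108b+144)
  b**3−8b**2+20b−16 = ((1/18)b−1/9)(18b**2−108b+144) + (0)
Last nonzero remainder: 18b**2−108b+144. Dividing through by 18 gives the monic gcd b**2−6b+8.
Cancel b**2−6b+8 from numerator and denominator to get the reduced form.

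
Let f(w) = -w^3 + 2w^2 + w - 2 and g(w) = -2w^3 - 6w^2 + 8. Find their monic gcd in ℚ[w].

w - 1

Euclidean algorithm in ℚ[w]:
  -w^3 + 2w^2 + w - 2 = (1/2)(-2w^3 - 6w^2 + 8) + (5w^2 + w - 6)
  -2w^3 - 6w^2 + 8 = (-(2/5)w - 28/25)(5w^2 + w - 6) + (-(32/25)w + 32/25)
  5w^2 + w - 6 = (-(125/32)w - 75/16)(-(32/25)w + 32/25) + (0)
Last nonzero remainder: -(32/25)w + 32/25. Dividing through by -32/25 gives the monic gcd w - 1.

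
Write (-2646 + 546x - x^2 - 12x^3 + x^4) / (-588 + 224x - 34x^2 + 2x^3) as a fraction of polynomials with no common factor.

(-63 - 2x + x^2)/(-14 + 2x)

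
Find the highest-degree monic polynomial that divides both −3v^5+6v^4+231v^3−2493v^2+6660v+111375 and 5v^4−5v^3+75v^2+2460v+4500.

Apply the Euclidean algorithm:
  −3v^5+6v^4+231v^3−2493v^2+6660v+111375 = (−(3/5)v+3/5)(5v^4−5v^3+75v^2+2460v+4500) + (279v^3−1062v^2+7884v+108675)
  5v^4−5v^3+75v^2+2460v+4500 = ((5/279)v+145/2883)(279v^3−1062v^2+7884v+108675) + (−(12375/961)v^2+(111375/961)v−928125/961)
  279v^3−1062v^2+7884v+108675 = (−(29791/1375)v−154721/1375)(−(12375/961)v^2+(111375/961)v−928125/961) + (0)
Last nonzero remainder: −(12375/961)v^2+(111375/961)v−928125/961. Dividing through by −12375/961 gives the monic gcd v^2−9v+75.

v^2−9v+75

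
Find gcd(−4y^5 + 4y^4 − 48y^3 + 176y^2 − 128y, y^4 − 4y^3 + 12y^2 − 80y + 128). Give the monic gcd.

y^3 + 12y − 32

Euclidean algorithm in ℚ[y]:
  −4y^5 + 4y^4 − 48y^3 + 176y^2 − 128y = (−4y − 12)(y^4 − 4y^3 + 12y^2 − 80y + 128) + (−48y^3 − 576y + 1536)
  y^4 − 4y^3 + 12y^2 − 80y + 128 = (−(1/48)y + 1/12)(−48y^3 − 576y + 1536) + (0)
Last nonzero remainder: −48y^3 − 576y + 1536. Dividing through by −48 gives the monic gcd y^3 + 12y − 32.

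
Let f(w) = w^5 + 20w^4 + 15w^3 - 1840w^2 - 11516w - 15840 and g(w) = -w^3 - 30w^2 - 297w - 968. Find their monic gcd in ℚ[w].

w^2 + 19w + 88

Apply the Euclidean algorithm:
  w^5 + 20w^4 + 15w^3 - 1840w^2 - 11516w - 15840 = (-w^2 + 10w - 18)(-w^3 - 30w^2 - 297w - 968) + (-378w^2 - 7182w - 33264)
  -w^3 - 30w^2 - 297w - 968 = ((1/378)w + 11/378)(-378w^2 - 7182w - 33264) + (0)
Last nonzero remainder: -378w^2 - 7182w - 33264. Dividing through by -378 gives the monic gcd w^2 + 19w + 88.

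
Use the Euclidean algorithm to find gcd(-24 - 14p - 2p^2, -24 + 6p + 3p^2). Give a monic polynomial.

4 + p

Repeated division with remainder:
  -2p^2 - 14p - 24 = (-2/3)(3p^2 + 6p - 24) + (-10p - 40)
  3p^2 + 6p - 24 = (-(3/10)p + 3/5)(-10p - 40) + (0)
Last nonzero remainder: -10p - 40. Dividing through by -10 gives the monic gcd p + 4.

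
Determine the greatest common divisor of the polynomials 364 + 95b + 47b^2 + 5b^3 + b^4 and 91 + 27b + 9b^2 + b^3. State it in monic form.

13 + 2b + b^2

By polynomial division,
  b^4 + 5b^3 + 47b^2 + 95b + 364 = (b - 4)(b^3 + 9b^2 + 27b + 91) + (56b^2 + 112b + 728)
  b^3 + 9b^2 + 27b + 91 = ((1/56)b + 1/8)(56b^2 + 112b + 728) + (0)
Last nonzero remainder: 56b^2 + 112b + 728. Dividing through by 56 gives the monic gcd b^2 + 2b + 13.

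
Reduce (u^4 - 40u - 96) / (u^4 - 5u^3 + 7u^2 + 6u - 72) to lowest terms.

(u^2 + 2u + 12)/(u^2 - 3u + 9)

Apply the Euclidean algorithm:
  u^4 - 40u - 96 = (u^4 - 5u^3 + 7u^2 + 6u - 72) + (5u^3 - 7u^2 - 46u - 24)
  u^4 - 5u^3 + 7u^2 + 6u - 72 = ((1/5)u - 18/25)(5u^3 - 7u^2 - 46u - 24) + ((279/25)u^2 - (558/25)u - 2232/25)
  5u^3 - 7u^2 - 46u - 24 = ((125/279)u + 25/93)((279/25)u^2 - (558/25)u - 2232/25) + (0)
Last nonzero remainder: (279/25)u^2 - (558/25)u - 2232/25. Dividing through by 279/25 gives the monic gcd u^2 - 2u - 8.
Cancel u^2 - 2u - 8 from numerator and denominator to get the reduced form.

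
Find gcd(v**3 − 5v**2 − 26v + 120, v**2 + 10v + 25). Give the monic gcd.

Apply the Euclidean algorithm:
  v**3 − 5v**2 − 26v + 120 = (v − 15)(v**2 + 10v + 25) + (99v + 495)
  v**2 + 10v + 25 = ((1/99)v + 5/99)(99v + 495) + (0)
Last nonzero remainder: 99v + 495. Dividing through by 99 gives the monic gcd v + 5.

v + 5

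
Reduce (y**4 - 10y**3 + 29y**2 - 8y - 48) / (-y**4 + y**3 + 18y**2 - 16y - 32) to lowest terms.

(-y**2 + 7y - 12)/(y**2 + 2y - 8)

Euclidean algorithm in ℚ[y]:
  y**4 - 10y**3 + 29y**2 - 8y - 48 = (-1)(-y**4 + y**3 + 18y**2 - 16y - 32) + (-9y**3 + 47y**2 - 24y - 80)
  -y**4 + y**3 + 18y**2 - 16y - 32 = ((1/9)y + 38/81)(-9y**3 + 47y**2 - 24y - 80) + (-(112/81)y**2 + (112/27)y + 448/81)
  -9y**3 + 47y**2 - 24y - 80 = ((729/112)y - 405/28)(-(112/81)y**2 + (112/27)y + 448/81) + (0)
Last nonzero remainder: -(112/81)y**2 + (112/27)y + 448/81. Dividing through by -112/81 gives the monic gcd y**2 - 3y - 4.
Cancel y**2 - 3y - 4 from numerator and denominator to get the reduced form.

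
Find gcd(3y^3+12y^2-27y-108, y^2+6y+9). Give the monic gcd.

Repeated division with remainder:
  3y^3+12y^2-27y-108 = (3y-6)(y^2+6y+9) + (-18y-54)
  y^2+6y+9 = (-(1/18)y-1/6)(-18y-54) + (0)
Last nonzero remainder: -18y-54. Dividing through by -18 gives the monic gcd y+3.

y+3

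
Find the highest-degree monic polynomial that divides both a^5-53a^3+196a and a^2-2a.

Repeated division with remainder:
  a^5-53a^3+196a = (a^3+2a^2-49a-98)(a^2-2a) + (0)
The last nonzero remainder a^2-2a is already monic.

a^2-2a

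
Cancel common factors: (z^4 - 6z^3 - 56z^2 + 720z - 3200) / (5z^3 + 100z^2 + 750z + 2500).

(z^3 - 16z^2 + 104z - 320)/(5z^2 + 50z + 250)

Repeated division with remainder:
  z^4 - 6z^3 - 56z^2 + 720z - 3200 = ((1/5)z - 26/5)(5z^3 + 100z^2 + 750z + 2500) + (314z^2 + 4120z + 9800)
  5z^3 + 100z^2 + 750z + 2500 = ((5/314)z + 2700/24649)(314z^2 + 4120z + 9800) + ((3516250/24649)z + 35162500/24649)
  314z^2 + 4120z + 9800 = ((3869893/1758125)z + 2415602/351625)((3516250/24649)z + 35162500/24649) + (0)
Last nonzero remainder: (3516250/24649)z + 35162500/24649. Dividing through by 3516250/24649 gives the monic gcd z + 10.
Cancel z + 10 from numerator and denominator to get the reduced form.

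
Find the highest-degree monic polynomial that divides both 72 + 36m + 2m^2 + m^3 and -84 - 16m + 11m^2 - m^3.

2 + m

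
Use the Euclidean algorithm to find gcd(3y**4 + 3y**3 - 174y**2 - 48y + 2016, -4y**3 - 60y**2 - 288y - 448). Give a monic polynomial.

Apply the Euclidean algorithm:
  3y**4 + 3y**3 - 174y**2 - 48y + 2016 = (-(3/4)y + 21/2)(-4y**3 - 60y**2 - 288y - 448) + (240y**2 + 2640y + 6720)
  -4y**3 - 60y**2 - 288y - 448 = (-(1/60)y - 1/15)(240y**2 + 2640y + 6720) + (0)
Last nonzero remainder: 240y**2 + 2640y + 6720. Dividing through by 240 gives the monic gcd y**2 + 11y + 28.

y**2 + 11y + 28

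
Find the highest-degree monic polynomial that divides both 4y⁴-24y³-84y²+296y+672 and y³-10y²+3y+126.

Apply the Euclidean algorithm:
  4y⁴-24y³-84y²+296y+672 = (4y+16)(y³-10y²+3y+126) + (64y²-256y-1344)
  y³-10y²+3y+126 = ((1/64)y-3/32)(64y²-256y-1344) + (0)
Last nonzero remainder: 64y²-256y-1344. Dividing through by 64 gives the monic gcd y²-4y-21.

y²-4y-21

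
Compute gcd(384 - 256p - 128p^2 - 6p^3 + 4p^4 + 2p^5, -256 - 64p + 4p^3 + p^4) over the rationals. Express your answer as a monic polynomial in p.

-64 + p^3

Euclidean algorithm in ℚ[p]:
  2p^5 + 4p^4 - 6p^3 - 128p^2 - 256p + 384 = (2p - 4)(p^4 + 4p^3 - 64p - 256) + (10p^3 - 640)
  p^4 + 4p^3 - 64p - 256 = ((1/10)p + 2/5)(10p^3 - 640) + (0)
Last nonzero remainder: 10p^3 - 640. Dividing through by 10 gives the monic gcd p^3 - 64.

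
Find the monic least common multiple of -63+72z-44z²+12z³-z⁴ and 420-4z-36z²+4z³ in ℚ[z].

By polynomial division,
  -z⁴+12z³-44z²+72z-63 = (-(1/4)z+3/4)(4z³-36z²-4z+420) + (-18z²+180z-378)
  4z³-36z²-4z+420 = (-(2/9)z-2/9)(-18z²+180z-378) + (-48z+336)
  -18z²+180z-378 = ((3/8)z-9/8)(-48z+336) + (0)
Last nonzero remainder: -48z+336. Dividing through by -48 gives the monic gcd z-7.
Then lcm(f, g) = f·g / gcd(f, g); expanding and making the result monic gives the answer.

-945+954z-453z²+20z³+53z⁴-14z⁵+z⁶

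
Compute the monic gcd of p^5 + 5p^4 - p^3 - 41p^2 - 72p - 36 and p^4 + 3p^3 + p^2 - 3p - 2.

p^2 + 3p + 2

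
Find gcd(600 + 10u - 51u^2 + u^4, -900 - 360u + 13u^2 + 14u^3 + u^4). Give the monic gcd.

-30 + u + u^2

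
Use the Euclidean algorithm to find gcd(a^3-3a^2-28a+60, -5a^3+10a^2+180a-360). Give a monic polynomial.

a^2-8a+12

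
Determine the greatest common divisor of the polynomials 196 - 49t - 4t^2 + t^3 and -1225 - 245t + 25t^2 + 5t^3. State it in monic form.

-49 + t^2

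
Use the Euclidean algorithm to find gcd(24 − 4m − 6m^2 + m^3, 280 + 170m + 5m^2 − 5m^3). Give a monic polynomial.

2 + m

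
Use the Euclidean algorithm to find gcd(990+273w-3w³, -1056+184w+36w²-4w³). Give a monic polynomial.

Apply the Euclidean algorithm:
  -3w³+273w+990 = (3/4)(-4w³+36w²+184w-1056) + (-27w²+135w+1782)
  -4w³+36w²+184w-1056 = ((4/27)w-16/27)(-27w²+135w+1782) + (0)
Last nonzero remainder: -27w²+135w+1782. Dividing through by -27 gives the monic gcd w²-5w-66.

-66-5w+w²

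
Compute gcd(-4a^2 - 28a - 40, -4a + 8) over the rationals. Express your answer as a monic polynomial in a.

1

By polynomial division,
  -4a^2 - 28a - 40 = (a + 9)(-4a + 8) + (-112)
  -4a + 8 = ((1/28)a - 1/14)(-112) + (0)
The last nonzero remainder is the constant -112, so the polynomials are coprime and gcd = 1.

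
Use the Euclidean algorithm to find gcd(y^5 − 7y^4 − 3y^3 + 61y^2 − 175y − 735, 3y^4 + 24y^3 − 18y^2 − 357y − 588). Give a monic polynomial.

y^2 + 5y + 7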